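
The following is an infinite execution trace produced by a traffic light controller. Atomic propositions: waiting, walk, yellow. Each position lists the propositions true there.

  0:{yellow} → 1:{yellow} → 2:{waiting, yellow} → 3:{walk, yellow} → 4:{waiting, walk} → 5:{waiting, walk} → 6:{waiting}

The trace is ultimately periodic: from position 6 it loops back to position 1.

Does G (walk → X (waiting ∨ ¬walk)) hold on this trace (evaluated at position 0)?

Yes

walk → X (waiting ∨ ¬walk) holds at every position 0..6, and those are all positions ever visited, so G (walk → X (waiting ∨ ¬walk)) holds.
Positions where walk holds: 3, 4, 5.
Check X (waiting ∨ ¬walk) at each: 3→ok, 4→ok, 5→ok.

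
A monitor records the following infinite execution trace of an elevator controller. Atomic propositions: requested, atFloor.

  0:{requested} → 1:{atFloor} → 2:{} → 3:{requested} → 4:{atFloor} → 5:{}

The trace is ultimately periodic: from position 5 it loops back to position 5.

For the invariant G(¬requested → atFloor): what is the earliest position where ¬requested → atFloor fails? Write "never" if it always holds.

2

Check ¬requested → atFloor at each position in order: 0 ✓, 1 ✓.
At position 2 the labels are {}, so ¬requested → atFloor is false there. This is the first violation.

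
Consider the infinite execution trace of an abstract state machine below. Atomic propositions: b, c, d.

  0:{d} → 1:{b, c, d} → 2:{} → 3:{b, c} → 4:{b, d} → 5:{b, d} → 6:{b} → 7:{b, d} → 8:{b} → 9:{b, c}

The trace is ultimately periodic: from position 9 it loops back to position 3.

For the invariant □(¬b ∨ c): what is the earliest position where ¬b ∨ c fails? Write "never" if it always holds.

Check ¬b ∨ c at each position in order: 0 ✓, 1 ✓, 2 ✓, 3 ✓.
At position 4 the labels are {b, d}, so ¬b ∨ c is false there. This is the first violation.

4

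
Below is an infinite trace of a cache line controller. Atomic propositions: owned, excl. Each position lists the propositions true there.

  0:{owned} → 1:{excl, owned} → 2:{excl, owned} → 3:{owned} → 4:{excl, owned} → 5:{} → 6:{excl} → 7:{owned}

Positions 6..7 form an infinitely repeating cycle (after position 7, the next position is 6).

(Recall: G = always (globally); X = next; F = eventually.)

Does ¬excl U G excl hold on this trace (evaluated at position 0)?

No

Walking from position 0: at position 1, G excl has not yet held and ¬excl fails, so ¬excl U G excl is false.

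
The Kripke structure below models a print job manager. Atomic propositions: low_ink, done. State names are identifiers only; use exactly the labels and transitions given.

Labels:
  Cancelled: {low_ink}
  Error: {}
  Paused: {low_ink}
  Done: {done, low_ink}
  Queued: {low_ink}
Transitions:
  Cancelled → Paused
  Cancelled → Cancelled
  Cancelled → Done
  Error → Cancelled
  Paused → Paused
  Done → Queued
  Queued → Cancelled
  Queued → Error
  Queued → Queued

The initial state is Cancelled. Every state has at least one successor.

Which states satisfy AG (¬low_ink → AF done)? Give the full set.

States satisfying ¬low_ink → AF done: {Cancelled, Paused, Done, Queued}.
States satisfying AG (¬low_ink → AF done): {Paused}.

{Paused}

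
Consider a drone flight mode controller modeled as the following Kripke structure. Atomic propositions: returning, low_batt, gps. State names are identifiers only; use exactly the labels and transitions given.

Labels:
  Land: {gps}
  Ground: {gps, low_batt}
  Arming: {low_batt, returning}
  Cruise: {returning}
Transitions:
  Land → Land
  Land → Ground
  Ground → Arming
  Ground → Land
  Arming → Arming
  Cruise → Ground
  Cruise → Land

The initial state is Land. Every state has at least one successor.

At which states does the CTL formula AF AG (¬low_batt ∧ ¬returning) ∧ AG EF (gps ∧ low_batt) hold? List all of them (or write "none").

none

States satisfying AG (¬low_batt ∧ ¬returning): ∅.
States satisfying AF AG (¬low_batt ∧ ¬returning): ∅.
States satisfying EF (gps ∧ low_batt): {Land, Ground, Cruise}.
States satisfying AG EF (gps ∧ low_batt): ∅.
States satisfying AF AG (¬low_batt ∧ ¬returning) ∧ AG EF (gps ∧ low_batt): ∅.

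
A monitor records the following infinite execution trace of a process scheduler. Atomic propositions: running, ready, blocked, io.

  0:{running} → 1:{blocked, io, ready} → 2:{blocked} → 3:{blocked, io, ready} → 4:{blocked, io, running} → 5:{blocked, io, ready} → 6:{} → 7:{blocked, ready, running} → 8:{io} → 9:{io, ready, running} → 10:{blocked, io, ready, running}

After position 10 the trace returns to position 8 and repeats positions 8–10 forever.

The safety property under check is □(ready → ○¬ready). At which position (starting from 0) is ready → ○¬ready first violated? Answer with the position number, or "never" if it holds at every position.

Check ready → ○¬ready at each position in order: 0 ✓, 1 ✓, 2 ✓, 3 ✓, 4 ✓, 5 ✓, 6 ✓, 7 ✓, 8 ✓.
At position 9 the labels are {io, ready, running} and the next position 10 has {blocked, io, ready, running}, so ready → ○¬ready is false there. This is the first violation.

9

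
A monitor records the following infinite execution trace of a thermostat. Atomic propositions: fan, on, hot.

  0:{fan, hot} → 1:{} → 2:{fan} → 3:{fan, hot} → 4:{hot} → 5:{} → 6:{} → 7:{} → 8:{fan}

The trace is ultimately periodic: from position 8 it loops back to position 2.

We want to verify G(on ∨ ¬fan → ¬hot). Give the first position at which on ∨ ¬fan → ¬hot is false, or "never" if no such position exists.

Check on ∨ ¬fan → ¬hot at each position in order: 0 ✓, 1 ✓, 2 ✓, 3 ✓.
At position 4 the labels are {hot}, so on ∨ ¬fan → ¬hot is false there. This is the first violation.

4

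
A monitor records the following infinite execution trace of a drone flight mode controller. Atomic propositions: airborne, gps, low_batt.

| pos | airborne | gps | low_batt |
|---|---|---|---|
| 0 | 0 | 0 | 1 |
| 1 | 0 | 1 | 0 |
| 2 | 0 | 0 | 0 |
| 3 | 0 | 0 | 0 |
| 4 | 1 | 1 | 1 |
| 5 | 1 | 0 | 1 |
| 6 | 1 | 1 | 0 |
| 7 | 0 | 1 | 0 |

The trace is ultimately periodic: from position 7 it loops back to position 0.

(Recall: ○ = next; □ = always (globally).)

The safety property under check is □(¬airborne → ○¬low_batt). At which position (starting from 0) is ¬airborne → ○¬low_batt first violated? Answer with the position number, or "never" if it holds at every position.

3

Check ¬airborne → ○¬low_batt at each position in order: 0 ✓, 1 ✓, 2 ✓.
At position 3 the labels are {} and the next position 4 has {airborne, gps, low_batt}, so ¬airborne → ○¬low_batt is false there. This is the first violation.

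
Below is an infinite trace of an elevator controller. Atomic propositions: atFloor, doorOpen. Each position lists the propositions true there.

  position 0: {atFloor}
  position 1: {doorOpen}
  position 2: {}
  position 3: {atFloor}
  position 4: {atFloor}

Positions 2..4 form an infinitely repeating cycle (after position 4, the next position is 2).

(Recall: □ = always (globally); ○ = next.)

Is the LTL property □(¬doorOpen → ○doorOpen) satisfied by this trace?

No

¬doorOpen → ○doorOpen must hold at every position from 0 onward. It fails at position 2, so □(¬doorOpen → ○doorOpen) is false.
Positions where ¬doorOpen holds: 0, 2, 3, 4.
Check ○doorOpen at each: 0→ok, 2→fails, 3→fails, 4→fails.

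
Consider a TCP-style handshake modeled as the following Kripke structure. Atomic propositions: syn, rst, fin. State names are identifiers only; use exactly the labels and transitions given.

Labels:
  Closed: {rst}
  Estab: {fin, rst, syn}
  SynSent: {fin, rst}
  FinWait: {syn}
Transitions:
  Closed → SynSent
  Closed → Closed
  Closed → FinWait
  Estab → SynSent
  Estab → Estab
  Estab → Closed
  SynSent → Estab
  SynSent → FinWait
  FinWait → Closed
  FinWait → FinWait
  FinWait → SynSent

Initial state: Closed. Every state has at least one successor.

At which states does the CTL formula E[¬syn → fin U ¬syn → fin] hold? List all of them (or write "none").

{Estab, SynSent, FinWait}

States satisfying ¬syn → fin: {Estab, SynSent, FinWait}.
States satisfying E[¬syn → fin U ¬syn → fin]: {Estab, SynSent, FinWait}.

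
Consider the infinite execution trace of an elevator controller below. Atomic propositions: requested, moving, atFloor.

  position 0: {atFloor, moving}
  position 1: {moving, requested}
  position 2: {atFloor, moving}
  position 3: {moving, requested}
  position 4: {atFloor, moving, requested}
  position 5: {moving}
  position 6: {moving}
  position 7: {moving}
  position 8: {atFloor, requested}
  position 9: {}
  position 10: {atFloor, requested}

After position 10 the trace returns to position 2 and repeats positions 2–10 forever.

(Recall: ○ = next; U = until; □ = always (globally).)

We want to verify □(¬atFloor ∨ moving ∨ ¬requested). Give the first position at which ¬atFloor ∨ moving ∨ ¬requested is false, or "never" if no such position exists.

Check ¬atFloor ∨ moving ∨ ¬requested at each position in order: 0 ✓, 1 ✓, 2 ✓, 3 ✓, 4 ✓, 5 ✓, 6 ✓, 7 ✓.
At position 8 the labels are {atFloor, requested}, so ¬atFloor ∨ moving ∨ ¬requested is false there. This is the first violation.

8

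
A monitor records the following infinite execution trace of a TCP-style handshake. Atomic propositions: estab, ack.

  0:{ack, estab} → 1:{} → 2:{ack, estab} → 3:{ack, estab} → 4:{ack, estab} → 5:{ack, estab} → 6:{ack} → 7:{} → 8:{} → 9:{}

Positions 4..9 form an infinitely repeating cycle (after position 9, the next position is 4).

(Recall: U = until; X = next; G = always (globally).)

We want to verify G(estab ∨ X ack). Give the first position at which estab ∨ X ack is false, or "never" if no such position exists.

6

Check estab ∨ X ack at each position in order: 0 ✓, 1 ✓, 2 ✓, 3 ✓, 4 ✓, 5 ✓.
At position 6 the labels are {ack} and the next position 7 has {}, so estab ∨ X ack is false there. This is the first violation.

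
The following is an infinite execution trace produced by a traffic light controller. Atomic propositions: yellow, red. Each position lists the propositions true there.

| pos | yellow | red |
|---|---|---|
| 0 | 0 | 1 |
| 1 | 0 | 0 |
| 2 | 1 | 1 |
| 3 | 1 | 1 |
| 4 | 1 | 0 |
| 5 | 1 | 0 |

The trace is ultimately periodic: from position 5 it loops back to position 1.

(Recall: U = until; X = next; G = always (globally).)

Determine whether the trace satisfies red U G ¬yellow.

Walking from position 0: at position 1, G ¬yellow has not yet held and red fails, so red U G ¬yellow is false.

Violated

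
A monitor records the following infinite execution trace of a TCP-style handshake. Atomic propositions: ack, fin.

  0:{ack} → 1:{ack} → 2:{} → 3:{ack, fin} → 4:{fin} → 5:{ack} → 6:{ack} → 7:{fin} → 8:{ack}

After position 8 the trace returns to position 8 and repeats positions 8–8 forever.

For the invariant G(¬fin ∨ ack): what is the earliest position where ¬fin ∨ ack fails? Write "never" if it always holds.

4

Check ¬fin ∨ ack at each position in order: 0 ✓, 1 ✓, 2 ✓, 3 ✓.
At position 4 the labels are {fin}, so ¬fin ∨ ack is false there. This is the first violation.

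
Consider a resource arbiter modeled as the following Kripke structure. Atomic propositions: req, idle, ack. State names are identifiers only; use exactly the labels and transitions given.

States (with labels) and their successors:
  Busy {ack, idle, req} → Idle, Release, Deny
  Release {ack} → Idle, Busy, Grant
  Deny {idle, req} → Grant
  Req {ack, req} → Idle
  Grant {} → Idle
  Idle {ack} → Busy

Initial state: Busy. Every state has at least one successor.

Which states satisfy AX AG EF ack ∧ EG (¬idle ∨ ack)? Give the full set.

States satisfying AG EF ack: {Busy, Release, Deny, Req, Grant, Idle}.
States satisfying AX AG EF ack: {Busy, Release, Deny, Req, Grant, Idle}.
States satisfying ¬idle ∨ ack: {Busy, Release, Req, Grant, Idle}.
States satisfying EG (¬idle ∨ ack): {Busy, Release, Req, Grant, Idle}.
States satisfying AX AG EF ack ∧ EG (¬idle ∨ ack): {Busy, Release, Req, Grant, Idle}.

{Busy, Release, Req, Grant, Idle}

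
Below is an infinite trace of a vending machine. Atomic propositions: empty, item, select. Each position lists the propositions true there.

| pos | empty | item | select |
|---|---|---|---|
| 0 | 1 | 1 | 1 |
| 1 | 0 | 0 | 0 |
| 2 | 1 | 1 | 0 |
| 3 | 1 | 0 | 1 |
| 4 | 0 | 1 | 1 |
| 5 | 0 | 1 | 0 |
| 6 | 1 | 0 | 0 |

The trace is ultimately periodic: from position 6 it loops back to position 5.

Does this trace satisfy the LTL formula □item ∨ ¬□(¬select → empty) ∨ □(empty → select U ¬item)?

Holds

item must hold at every position from 0 onward. It fails at position 1, so □item is false.
At position 0: □item is false; ¬□(¬select → empty) ∨ □(empty → select U ¬item) is true; so □item ∨ ¬□(¬select → empty) ∨ □(empty → select U ¬item) is true.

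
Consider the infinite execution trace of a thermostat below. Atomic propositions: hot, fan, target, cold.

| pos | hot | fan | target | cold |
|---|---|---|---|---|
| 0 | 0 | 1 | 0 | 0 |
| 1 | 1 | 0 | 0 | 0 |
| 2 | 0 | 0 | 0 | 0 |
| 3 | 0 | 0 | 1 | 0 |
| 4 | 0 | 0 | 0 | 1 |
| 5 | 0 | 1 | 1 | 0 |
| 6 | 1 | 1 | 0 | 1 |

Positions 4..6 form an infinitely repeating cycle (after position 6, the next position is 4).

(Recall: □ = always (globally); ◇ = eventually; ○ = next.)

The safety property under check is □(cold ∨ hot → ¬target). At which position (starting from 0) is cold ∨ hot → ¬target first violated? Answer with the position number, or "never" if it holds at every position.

cold ∨ hot → ¬target holds at every position 0..6, and those are all the positions the trace ever visits, so the invariant □(cold ∨ hot → ¬target) is never violated.

never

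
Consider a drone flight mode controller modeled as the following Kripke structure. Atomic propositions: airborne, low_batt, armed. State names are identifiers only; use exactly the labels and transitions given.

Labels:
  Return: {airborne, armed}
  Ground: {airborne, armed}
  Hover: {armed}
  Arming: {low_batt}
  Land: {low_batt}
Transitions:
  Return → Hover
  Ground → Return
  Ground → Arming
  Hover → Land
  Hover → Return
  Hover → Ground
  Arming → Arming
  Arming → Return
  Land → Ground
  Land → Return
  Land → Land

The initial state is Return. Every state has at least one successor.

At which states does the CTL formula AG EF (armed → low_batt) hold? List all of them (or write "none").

{Return, Ground, Hover, Arming, Land}

States satisfying EF (armed → low_batt): {Return, Ground, Hover, Arming, Land}.
States satisfying AG EF (armed → low_batt): {Return, Ground, Hover, Arming, Land}.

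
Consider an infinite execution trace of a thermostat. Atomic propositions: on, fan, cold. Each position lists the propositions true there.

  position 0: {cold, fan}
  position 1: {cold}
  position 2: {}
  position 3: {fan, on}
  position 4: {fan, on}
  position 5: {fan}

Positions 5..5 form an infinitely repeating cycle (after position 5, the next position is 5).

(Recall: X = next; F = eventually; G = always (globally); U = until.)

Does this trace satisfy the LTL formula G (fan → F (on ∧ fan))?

fan → F (on ∧ fan) must hold at every position from 0 onward. It fails at position 5, so G (fan → F (on ∧ fan)) is false.
Positions where fan holds: 0, 3, 4, 5.
Check F (on ∧ fan) at each: 0→ok, 3→ok, 4→ok, 5→fails.

Violated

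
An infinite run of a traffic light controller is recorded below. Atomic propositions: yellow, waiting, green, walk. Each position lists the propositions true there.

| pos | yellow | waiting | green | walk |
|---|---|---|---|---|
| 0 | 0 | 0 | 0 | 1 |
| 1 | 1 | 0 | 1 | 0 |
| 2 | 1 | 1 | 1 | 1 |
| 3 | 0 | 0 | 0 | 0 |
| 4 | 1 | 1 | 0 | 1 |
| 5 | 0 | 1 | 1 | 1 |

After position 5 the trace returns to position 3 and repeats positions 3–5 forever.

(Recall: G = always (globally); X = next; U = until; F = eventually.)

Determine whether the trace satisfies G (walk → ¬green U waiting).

walk → ¬green U waiting must hold at every position from 0 onward. It fails at position 0, so G (walk → ¬green U waiting) is false.
Positions where walk holds: 0, 2, 4, 5.
Check ¬green U waiting at each: 0→fails, 2→ok, 4→ok, 5→ok.

Does not hold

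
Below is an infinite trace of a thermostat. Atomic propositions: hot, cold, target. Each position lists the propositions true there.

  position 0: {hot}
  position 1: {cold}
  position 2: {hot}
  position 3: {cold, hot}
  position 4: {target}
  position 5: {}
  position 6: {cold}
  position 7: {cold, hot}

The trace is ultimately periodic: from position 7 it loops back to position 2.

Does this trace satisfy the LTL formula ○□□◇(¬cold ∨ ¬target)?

Holds

The position after 0 is 1; □□◇(¬cold ∨ ¬target) is true there.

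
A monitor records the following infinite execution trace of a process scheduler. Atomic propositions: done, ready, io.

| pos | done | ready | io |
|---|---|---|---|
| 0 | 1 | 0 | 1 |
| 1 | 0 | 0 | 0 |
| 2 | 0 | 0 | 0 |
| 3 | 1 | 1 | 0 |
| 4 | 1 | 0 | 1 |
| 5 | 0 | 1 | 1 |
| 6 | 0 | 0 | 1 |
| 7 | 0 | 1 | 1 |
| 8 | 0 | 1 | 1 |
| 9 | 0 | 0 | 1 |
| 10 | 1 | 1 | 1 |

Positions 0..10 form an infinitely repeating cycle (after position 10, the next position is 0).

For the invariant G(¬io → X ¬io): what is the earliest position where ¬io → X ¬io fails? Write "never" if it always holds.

3

Check ¬io → X ¬io at each position in order: 0 ✓, 1 ✓, 2 ✓.
At position 3 the labels are {done, ready} and the next position 4 has {done, io}, so ¬io → X ¬io is false there. This is the first violation.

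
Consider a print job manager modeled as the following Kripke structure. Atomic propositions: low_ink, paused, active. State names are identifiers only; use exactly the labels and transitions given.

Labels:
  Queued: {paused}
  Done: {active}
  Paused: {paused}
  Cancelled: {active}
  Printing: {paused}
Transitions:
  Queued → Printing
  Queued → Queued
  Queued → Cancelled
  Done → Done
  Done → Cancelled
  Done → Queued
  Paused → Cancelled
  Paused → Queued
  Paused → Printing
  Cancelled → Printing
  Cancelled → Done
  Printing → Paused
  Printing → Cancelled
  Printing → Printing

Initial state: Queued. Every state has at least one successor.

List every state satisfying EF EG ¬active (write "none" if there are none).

States satisfying EG ¬active: {Queued, Paused, Printing}.
States satisfying EF EG ¬active: {Queued, Done, Paused, Cancelled, Printing}.

{Queued, Done, Paused, Cancelled, Printing}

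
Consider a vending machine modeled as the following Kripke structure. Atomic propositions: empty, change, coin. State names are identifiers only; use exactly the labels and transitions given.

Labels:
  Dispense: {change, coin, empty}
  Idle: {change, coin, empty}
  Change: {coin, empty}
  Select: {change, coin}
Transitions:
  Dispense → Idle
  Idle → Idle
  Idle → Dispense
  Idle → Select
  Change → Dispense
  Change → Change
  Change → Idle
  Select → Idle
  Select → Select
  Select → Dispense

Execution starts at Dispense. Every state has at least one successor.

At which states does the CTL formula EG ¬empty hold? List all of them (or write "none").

States satisfying ¬empty: {Select}.
States satisfying EG ¬empty: {Select}.

{Select}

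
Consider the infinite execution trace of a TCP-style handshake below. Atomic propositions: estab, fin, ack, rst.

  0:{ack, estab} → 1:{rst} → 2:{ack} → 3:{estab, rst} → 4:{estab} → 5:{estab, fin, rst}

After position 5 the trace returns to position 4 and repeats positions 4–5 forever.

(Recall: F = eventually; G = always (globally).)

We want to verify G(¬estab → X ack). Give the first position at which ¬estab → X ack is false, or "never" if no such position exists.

Check ¬estab → X ack at each position in order: 0 ✓, 1 ✓.
At position 2 the labels are {ack} and the next position 3 has {estab, rst}, so ¬estab → X ack is false there. This is the first violation.

2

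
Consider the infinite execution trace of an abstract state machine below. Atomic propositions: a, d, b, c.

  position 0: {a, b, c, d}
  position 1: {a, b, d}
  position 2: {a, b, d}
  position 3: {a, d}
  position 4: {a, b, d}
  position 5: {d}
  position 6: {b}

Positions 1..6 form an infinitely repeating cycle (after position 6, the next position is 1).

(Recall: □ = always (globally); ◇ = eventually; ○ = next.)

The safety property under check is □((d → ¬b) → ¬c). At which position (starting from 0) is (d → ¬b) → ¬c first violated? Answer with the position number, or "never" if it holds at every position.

never

(d → ¬b) → ¬c holds at every position 0..6, and those are all the positions the trace ever visits, so the invariant □((d → ¬b) → ¬c) is never violated.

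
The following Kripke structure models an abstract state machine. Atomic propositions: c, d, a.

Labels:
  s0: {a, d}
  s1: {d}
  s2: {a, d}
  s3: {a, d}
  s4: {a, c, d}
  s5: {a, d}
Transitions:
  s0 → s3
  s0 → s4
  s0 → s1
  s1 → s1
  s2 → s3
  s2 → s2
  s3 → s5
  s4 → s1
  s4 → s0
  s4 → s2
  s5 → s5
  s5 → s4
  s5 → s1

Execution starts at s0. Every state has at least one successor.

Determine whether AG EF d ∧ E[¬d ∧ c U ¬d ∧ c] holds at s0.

States satisfying EF d: {s0, s1, s2, s3, s4, s5}.
States satisfying AG EF d: {s0, s1, s2, s3, s4, s5}.
States satisfying ¬d ∧ c: ∅.
States satisfying E[¬d ∧ c U ¬d ∧ c]: ∅.
States satisfying AG EF d ∧ E[¬d ∧ c U ¬d ∧ c]: ∅.
s0 ∉ Sat(AG EF d ∧ E[¬d ∧ c U ¬d ∧ c]).

No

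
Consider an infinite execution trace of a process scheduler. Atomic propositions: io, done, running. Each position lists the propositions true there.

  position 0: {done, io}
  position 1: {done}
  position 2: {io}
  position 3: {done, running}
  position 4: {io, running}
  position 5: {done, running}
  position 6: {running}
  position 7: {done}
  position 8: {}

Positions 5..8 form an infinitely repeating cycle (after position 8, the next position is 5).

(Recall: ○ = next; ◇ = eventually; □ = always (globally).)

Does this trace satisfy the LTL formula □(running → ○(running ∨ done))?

running → ○(running ∨ done) holds at every position 0..8, and those are all positions ever visited, so □(running → ○(running ∨ done)) holds.
Positions where running holds: 3, 4, 5, 6.
Check ○(running ∨ done) at each: 3→ok, 4→ok, 5→ok, 6→ok.

Yes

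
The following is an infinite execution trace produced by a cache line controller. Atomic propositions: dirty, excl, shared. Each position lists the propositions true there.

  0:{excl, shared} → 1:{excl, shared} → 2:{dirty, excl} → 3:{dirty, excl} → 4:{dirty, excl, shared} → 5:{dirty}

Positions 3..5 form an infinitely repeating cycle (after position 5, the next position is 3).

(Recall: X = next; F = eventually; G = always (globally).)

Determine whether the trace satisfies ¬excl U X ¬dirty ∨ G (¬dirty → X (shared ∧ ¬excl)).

Walking from position 0: X ¬dirty first holds at position 0, and ¬excl holds at every earlier position along the way, so ¬excl U X ¬dirty holds.
¬dirty → X (shared ∧ ¬excl) must hold at every position from 0 onward. It fails at position 0, so G (¬dirty → X (shared ∧ ¬excl)) is false.
Positions where ¬dirty holds: 0, 1.
Check X (shared ∧ ¬excl) at each: 0→fails, 1→fails.
At position 0: ¬excl U X ¬dirty is true; G (¬dirty → X (shared ∧ ¬excl)) is false; so ¬excl U X ¬dirty ∨ G (¬dirty → X (shared ∧ ¬excl)) is true.

Holds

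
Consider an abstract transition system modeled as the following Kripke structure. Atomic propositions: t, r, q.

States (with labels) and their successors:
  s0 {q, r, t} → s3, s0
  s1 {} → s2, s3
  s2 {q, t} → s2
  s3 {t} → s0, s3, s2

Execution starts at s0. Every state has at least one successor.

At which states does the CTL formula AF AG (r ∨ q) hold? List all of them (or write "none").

{s2}

States satisfying AG (r ∨ q): {s2}.
States satisfying AF AG (r ∨ q): {s2}.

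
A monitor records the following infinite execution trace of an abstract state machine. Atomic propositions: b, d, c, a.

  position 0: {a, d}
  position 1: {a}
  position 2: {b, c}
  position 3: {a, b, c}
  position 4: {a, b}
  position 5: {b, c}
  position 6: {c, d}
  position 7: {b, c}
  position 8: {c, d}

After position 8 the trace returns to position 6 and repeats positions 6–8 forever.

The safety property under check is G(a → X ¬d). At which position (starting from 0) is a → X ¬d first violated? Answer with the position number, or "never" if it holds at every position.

a → X ¬d holds at every position 0..8, and those are all the positions the trace ever visits, so the invariant G(a → X ¬d) is never violated.

never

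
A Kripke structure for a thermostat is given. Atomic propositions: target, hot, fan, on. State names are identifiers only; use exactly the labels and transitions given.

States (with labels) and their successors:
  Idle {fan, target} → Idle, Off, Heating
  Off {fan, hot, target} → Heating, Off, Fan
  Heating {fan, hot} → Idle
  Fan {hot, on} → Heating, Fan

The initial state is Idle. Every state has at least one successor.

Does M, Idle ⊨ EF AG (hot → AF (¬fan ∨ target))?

Yes

States satisfying AG (hot → AF (¬fan ∨ target)): {Idle, Off, Heating, Fan}.
States satisfying EF AG (hot → AF (¬fan ∨ target)): {Idle, Off, Heating, Fan}.
Some path from Idle reaches a state where AG (hot → AF (¬fan ∨ target)) holds.
Idle ∈ Sat(EF AG (hot → AF (¬fan ∨ target))).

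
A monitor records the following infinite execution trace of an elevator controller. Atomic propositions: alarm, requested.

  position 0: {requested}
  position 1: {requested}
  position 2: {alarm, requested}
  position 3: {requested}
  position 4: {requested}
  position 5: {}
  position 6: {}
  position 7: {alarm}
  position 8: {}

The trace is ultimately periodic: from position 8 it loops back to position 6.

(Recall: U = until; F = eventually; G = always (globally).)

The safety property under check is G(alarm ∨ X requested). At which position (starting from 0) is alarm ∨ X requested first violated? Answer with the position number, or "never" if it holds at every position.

4

Check alarm ∨ X requested at each position in order: 0 ✓, 1 ✓, 2 ✓, 3 ✓.
At position 4 the labels are {requested} and the next position 5 has {}, so alarm ∨ X requested is false there. This is the first violation.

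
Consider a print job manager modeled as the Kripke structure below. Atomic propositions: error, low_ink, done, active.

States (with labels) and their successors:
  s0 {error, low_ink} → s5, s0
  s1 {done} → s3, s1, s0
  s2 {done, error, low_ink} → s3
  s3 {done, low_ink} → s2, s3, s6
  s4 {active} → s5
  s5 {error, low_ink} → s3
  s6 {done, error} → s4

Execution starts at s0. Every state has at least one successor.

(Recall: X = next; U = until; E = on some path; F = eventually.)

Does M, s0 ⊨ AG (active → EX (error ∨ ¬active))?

States satisfying active → EX (error ∨ ¬active): {s0, s1, s2, s3, s4, s5, s6}.
States satisfying AG (active → EX (error ∨ ¬active)): {s0, s1, s2, s3, s4, s5, s6}.
Every state reachable from s0 satisfies active → EX (error ∨ ¬active).
s0 ∈ Sat(AG (active → EX (error ∨ ¬active))).

Yes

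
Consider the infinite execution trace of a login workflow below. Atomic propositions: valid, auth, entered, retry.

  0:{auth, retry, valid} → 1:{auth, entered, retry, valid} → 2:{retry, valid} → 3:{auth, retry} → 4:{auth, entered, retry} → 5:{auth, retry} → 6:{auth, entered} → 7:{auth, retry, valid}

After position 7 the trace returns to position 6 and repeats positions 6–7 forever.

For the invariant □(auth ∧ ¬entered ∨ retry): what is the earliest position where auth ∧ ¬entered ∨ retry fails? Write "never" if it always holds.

Check auth ∧ ¬entered ∨ retry at each position in order: 0 ✓, 1 ✓, 2 ✓, 3 ✓, 4 ✓, 5 ✓.
At position 6 the labels are {auth, entered}, so auth ∧ ¬entered ∨ retry is false there. This is the first violation.

6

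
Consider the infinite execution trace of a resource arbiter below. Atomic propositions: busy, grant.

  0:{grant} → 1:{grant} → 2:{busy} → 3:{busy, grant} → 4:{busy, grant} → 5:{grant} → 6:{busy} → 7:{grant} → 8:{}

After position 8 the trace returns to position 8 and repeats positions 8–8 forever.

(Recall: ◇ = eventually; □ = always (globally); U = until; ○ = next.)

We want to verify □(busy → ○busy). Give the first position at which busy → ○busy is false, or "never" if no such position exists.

Check busy → ○busy at each position in order: 0 ✓, 1 ✓, 2 ✓, 3 ✓.
At position 4 the labels are {busy, grant} and the next position 5 has {grant}, so busy → ○busy is false there. This is the first violation.

4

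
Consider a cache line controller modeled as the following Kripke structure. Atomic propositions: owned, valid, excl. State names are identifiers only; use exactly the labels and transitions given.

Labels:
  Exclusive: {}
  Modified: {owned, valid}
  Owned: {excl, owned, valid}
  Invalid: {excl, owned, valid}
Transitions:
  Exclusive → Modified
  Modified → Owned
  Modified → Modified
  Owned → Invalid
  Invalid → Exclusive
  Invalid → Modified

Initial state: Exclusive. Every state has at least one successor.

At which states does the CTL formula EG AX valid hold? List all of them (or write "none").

States satisfying AX valid: {Exclusive, Modified, Owned}.
States satisfying EG AX valid: {Exclusive, Modified}.

{Exclusive, Modified}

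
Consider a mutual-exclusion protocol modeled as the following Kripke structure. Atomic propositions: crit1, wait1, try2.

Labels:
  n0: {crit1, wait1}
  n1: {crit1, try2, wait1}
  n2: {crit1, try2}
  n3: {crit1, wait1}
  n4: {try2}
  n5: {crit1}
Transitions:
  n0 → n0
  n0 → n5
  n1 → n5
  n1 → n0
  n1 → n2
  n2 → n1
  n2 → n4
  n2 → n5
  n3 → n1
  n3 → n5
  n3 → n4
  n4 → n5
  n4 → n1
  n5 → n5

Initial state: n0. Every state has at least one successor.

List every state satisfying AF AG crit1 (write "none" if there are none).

{n0, n5}

States satisfying AG crit1: {n0, n5}.
States satisfying AF AG crit1: {n0, n5}.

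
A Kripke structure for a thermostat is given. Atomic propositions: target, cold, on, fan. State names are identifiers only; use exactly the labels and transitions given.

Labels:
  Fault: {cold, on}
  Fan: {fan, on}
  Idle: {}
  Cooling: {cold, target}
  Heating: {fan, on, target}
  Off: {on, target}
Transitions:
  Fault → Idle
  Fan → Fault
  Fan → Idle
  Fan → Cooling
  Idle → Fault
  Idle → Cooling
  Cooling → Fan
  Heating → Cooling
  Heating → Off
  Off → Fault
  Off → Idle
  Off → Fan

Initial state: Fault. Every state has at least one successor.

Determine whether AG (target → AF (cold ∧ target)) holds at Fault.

States satisfying target → AF (cold ∧ target): {Fault, Fan, Idle, Cooling}.
States satisfying AG (target → AF (cold ∧ target)): {Fault, Fan, Idle, Cooling}.
Every state reachable from Fault satisfies target → AF (cold ∧ target).
Fault ∈ Sat(AG (target → AF (cold ∧ target))).

Holds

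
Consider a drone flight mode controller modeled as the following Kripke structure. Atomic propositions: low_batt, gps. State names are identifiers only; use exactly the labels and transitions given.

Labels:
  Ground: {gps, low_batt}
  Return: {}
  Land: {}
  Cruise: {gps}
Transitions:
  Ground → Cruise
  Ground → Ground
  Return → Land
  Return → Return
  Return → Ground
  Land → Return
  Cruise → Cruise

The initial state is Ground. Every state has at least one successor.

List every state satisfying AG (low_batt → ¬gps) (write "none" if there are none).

{Cruise}

States satisfying low_batt → ¬gps: {Return, Land, Cruise}.
States satisfying AG (low_batt → ¬gps): {Cruise}.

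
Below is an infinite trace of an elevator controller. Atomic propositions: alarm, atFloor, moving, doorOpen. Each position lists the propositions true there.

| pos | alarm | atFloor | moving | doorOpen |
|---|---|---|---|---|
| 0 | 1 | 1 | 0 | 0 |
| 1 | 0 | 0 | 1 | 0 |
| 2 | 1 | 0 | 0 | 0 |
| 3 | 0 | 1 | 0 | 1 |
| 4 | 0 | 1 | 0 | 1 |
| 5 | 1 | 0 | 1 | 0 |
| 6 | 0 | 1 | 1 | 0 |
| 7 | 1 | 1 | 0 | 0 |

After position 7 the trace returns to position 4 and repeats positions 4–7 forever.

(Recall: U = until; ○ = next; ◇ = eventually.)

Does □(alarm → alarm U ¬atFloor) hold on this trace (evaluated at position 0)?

No

alarm → alarm U ¬atFloor must hold at every position from 0 onward. It fails at position 7, so □(alarm → alarm U ¬atFloor) is false.
Positions where alarm holds: 0, 2, 5, 7.
Check alarm U ¬atFloor at each: 0→ok, 2→ok, 5→ok, 7→fails.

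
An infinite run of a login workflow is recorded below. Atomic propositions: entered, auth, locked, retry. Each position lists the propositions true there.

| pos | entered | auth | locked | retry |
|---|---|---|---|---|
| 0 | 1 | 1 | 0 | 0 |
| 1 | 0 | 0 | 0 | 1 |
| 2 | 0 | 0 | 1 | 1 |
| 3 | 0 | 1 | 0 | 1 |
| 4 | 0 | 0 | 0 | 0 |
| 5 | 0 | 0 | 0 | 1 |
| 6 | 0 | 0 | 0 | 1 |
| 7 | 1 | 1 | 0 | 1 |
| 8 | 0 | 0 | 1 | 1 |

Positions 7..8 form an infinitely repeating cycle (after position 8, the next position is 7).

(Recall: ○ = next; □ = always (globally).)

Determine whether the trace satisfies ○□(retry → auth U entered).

No

The position after 0 is 1; □(retry → auth U entered) is false there.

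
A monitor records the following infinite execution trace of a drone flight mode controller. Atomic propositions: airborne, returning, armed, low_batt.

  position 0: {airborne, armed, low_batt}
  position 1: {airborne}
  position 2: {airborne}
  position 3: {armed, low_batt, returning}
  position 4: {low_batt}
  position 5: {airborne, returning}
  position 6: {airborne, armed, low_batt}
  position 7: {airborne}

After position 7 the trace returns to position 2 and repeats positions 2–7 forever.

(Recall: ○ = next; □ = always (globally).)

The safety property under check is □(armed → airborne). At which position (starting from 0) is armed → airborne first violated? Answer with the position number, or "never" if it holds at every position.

3

Check armed → airborne at each position in order: 0 ✓, 1 ✓, 2 ✓.
At position 3 the labels are {armed, low_batt, returning}, so armed → airborne is false there. This is the first violation.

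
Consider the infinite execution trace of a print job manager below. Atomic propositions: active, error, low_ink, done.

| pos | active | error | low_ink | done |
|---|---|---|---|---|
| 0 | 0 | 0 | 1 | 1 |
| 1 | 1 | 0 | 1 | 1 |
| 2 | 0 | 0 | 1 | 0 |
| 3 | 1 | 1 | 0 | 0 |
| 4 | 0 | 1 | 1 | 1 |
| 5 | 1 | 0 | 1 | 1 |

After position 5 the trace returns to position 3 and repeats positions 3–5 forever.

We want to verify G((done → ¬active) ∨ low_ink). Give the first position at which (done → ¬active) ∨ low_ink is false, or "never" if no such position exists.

never

(done → ¬active) ∨ low_ink holds at every position 0..5, and those are all the positions the trace ever visits, so the invariant G((done → ¬active) ∨ low_ink) is never violated.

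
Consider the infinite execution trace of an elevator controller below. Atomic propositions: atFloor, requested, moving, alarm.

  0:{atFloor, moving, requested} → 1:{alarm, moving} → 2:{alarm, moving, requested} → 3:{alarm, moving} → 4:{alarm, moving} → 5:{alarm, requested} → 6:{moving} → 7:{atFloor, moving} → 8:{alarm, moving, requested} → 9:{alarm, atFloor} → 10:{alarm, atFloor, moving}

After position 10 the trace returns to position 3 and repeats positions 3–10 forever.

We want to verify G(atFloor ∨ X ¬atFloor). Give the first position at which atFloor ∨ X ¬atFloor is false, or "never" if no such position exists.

Check atFloor ∨ X ¬atFloor at each position in order: 0 ✓, 1 ✓, 2 ✓, 3 ✓, 4 ✓, 5 ✓.
At position 6 the labels are {moving} and the next position 7 has {atFloor, moving}, so atFloor ∨ X ¬atFloor is false there. This is the first violation.

6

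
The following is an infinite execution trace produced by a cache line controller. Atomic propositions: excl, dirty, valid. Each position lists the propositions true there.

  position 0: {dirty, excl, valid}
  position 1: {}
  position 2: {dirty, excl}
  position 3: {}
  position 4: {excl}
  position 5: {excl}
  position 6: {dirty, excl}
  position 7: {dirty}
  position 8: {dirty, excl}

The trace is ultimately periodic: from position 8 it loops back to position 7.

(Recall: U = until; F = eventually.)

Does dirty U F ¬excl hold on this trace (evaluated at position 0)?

Holds

Walking from position 0: F ¬excl first holds at position 0, and dirty holds at every earlier position along the way, so dirty U F ¬excl holds.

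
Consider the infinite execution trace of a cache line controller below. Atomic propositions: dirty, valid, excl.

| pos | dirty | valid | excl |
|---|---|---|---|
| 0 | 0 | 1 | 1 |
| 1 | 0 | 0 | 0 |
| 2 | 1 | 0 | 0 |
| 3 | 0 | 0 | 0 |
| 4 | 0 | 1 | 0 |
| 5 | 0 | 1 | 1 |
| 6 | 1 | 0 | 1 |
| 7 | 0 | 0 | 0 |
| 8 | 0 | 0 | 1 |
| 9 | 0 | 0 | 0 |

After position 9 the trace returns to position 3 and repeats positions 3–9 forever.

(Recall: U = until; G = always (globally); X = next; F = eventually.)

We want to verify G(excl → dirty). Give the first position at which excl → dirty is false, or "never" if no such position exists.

0

At position 0 the labels are {excl, valid}, so excl → dirty is false there. This is the first violation.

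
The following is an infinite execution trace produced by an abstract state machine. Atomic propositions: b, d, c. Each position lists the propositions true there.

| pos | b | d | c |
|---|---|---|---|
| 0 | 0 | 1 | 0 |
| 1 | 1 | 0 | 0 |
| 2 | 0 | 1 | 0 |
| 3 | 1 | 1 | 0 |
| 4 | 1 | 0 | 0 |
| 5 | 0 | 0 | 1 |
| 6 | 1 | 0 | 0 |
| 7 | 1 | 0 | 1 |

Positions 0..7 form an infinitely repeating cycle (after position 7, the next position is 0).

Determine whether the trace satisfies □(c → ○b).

c → ○b must hold at every position from 0 onward. It fails at position 7, so □(c → ○b) is false.
Positions where c holds: 5, 7.
Check ○b at each: 5→ok, 7→fails.

No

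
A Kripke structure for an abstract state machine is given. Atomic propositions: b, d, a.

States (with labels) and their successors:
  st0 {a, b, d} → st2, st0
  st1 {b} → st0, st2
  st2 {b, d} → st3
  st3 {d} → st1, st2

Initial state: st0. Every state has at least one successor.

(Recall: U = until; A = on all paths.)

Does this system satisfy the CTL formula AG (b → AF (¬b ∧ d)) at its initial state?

States satisfying b → AF (¬b ∧ d): {st2, st3}.
States satisfying AG (b → AF (¬b ∧ d)): ∅.
st0 is reachable from st0 and violates b → AF (¬b ∧ d), so AG fails at st0.
st0 ∉ Sat(AG (b → AF (¬b ∧ d))).

No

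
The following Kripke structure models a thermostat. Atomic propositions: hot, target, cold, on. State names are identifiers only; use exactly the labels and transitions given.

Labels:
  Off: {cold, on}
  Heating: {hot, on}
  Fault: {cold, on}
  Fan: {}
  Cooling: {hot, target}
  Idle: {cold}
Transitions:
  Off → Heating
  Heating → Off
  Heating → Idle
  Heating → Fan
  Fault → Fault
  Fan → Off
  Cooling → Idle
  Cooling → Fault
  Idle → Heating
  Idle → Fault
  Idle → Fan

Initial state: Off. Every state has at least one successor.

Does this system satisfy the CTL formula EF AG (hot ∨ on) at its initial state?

States satisfying AG (hot ∨ on): {Fault}.
States satisfying EF AG (hot ∨ on): {Off, Heating, Fault, Fan, Cooling, Idle}.
Some path from Off reaches a state where AG (hot ∨ on) holds.
Off ∈ Sat(EF AG (hot ∨ on)).

Satisfied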